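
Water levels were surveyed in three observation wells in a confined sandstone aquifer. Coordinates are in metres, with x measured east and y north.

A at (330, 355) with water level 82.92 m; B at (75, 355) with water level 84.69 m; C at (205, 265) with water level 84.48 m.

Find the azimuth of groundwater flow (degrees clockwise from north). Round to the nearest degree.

Differences from A: to B (Δx, Δy, Δh) = (-255, 0, +1.77); to C = (-125, -90, +1.56).
Determinant of the coordinate differences = (-255)·(-90) − (-125)·0 = 22950.
∂h/∂x = [(+1.77)·(-90) − (+1.56)·0] / 22950 = -0.006941
∂h/∂y = [(-255)·(+1.56) − (-125)·(+1.77)] / 22950 = -0.007693
Flow direction (−∇h) has components (+0.006941 E, +0.007693 N).
Azimuth = atan2(E, N) = atan2(+0.006941, +0.007693) = 42.1° ≈ 042°.

042°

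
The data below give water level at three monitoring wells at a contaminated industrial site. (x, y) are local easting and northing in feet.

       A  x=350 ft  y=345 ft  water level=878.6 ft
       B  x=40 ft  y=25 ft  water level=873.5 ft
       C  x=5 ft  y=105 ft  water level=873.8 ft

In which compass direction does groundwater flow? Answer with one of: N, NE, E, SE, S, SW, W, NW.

Differences from A: to B (Δx, Δy, Δh) = (-310, -320, -5.1); to C = (-345, -240, -4.8).
Solve a·Δx + b·Δy = Δh: det = (-310)·(-240) − (-345)·(-320) = -36000.
∂h/∂x = [(-5.1)·(-240) − (-4.8)·(-320)] / -36000 = +0.008667
∂h/∂y = [(-310)·(-4.8) − (-345)·(-5.1)] / -36000 = +0.007542
Flow = −∇h = (-0.008667 east, -0.007542 north), which points southwest.

SW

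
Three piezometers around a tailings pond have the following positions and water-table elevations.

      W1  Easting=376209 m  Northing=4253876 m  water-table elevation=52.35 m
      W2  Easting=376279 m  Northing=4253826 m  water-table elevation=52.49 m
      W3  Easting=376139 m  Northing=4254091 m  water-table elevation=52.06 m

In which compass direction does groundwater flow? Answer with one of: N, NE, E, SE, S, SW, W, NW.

NW

Taking W1 as reference: W2−W1 = (70, -50, +0.14); W3−W1 = (-70, 215, -0.29).
Solve a·Δx + b·Δy = Δh: det = 70·215 − (-70)·(-50) = 11550.
∂h/∂x = [(+0.14)·215 − (-0.29)·(-50)] / 11550 = +0.001351
∂h/∂y = [70·(-0.29) − (-70)·(+0.14)] / 11550 = -0.0009091
Flow = −∇h = (-0.001351 east, +0.0009091 north), which points northwest.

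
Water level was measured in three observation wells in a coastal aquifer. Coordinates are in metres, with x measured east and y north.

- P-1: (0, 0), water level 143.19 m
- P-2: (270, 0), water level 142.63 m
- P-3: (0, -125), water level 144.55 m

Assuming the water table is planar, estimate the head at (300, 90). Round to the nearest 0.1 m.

∂h/∂x = (142.63 − 143.19) / (270 − 0) = -0.002074
∂h/∂y = (144.55 − 143.19) / (-125 − 0) = -0.01088
h(300, 90) = 143.19 + (-0.002074)·(300) + (-0.01088)·(90) = 143.19 -0.622 -0.979 = 141.589 m.

141.6 m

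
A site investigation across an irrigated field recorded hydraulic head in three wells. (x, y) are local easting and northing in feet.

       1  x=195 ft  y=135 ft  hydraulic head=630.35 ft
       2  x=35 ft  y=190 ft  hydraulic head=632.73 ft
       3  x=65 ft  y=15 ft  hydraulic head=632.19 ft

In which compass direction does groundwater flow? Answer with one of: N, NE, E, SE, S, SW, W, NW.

Differences from 1: to 2 (Δx, Δy, Δh) = (-160, 55, +2.38); to 3 = (-130, -120, +1.84).
Determinant of the coordinate differences = (-160)·(-120) − (-130)·55 = 26350.
∂h/∂x = [(+2.38)·(-120) − (+1.84)·55] / 26350 = -0.01468
∂h/∂y = [(-160)·(+1.84) − (-130)·(+2.38)] / 26350 = +0.0005693
Flow = −∇h = (+0.01468 east, -0.0005693 north), which points east.

E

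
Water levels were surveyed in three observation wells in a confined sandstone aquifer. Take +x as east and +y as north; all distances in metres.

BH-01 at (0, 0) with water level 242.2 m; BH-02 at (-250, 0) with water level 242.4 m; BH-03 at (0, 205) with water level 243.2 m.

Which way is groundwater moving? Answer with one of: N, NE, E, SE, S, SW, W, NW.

∂h/∂x = (242.4 − 242.2) / (-250 − 0) = -0.0008000
∂h/∂y = (243.2 − 242.2) / (205 − 0) = +0.004878
Flow = −∇h = (+0.0008000 east, -0.004878 north), which points south.

S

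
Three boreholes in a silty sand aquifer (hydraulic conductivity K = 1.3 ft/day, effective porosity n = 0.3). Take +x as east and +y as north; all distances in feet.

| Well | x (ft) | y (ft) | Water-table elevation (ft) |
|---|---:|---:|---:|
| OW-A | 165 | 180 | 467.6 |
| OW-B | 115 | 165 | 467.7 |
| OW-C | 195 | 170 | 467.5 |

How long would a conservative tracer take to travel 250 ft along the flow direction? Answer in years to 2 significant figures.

47 years

Three-point gradient (reference OW-A): Δ to OW-B = (-50, -15, +0.1), Δ to OW-C = (30, -10, -0.1).
∂h/∂x = -0.002632, ∂h/∂y = +0.002105 (det = 950).
|∇h| = √(-0.002632² + 0.002105²) = 0.00337
Seepage velocity v = K·i/n = 1.3 × 0.00337 / 0.3 = 0.0146 ft/day.
t = 250 / 0.0146 = 1.712e+04 days = 46.9 years.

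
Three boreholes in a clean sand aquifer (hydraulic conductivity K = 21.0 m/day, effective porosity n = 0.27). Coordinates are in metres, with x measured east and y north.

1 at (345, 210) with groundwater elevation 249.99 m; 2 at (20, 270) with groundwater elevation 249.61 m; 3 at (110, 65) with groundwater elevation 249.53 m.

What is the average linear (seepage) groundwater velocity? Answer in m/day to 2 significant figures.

0.13 m/day

Three-point gradient (reference 1): Δ to 2 = (-325, 60, -0.38), Δ to 3 = (-235, -145, -0.46).
∂h/∂x = +0.001351, ∂h/∂y = +0.0009833 (det = 61225).
|∇h| = √(0.001351² + 0.0009833²) = 0.001671
Seepage velocity v = K·i/n = 21.0 × 0.001671 / 0.27 = 0.13 m/day.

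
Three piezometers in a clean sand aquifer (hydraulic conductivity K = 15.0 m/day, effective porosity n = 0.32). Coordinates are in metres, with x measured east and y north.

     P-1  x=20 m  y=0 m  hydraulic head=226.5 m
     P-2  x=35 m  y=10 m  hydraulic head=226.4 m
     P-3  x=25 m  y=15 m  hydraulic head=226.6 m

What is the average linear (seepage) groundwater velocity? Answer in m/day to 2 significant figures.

With h = a·x + b·y + c and P-1 as origin, the differences give:
  15·a + 10·b = -0.1
  5·a + 15·b = +0.1
Eliminate b (×15 and ×10, subtract): 175·a = -2.50 → a = ∂h/∂x = -0.01429
Back-substitute: b = ∂h/∂y = +0.01143.
|∇h| = √(-0.01429² + 0.01143²) = 0.0183
Seepage velocity v = K·i/n = 15.0 × 0.0183 / 0.32 = 0.8578 m/day.

0.86 m/day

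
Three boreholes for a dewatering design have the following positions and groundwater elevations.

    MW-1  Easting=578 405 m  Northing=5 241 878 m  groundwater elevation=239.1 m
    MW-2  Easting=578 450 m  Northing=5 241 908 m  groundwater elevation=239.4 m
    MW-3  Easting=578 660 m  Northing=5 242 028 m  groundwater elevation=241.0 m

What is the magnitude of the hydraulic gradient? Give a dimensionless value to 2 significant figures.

0.017

Differences from MW-1: to MW-2 (Δx, Δy, Δh) = (45, 30, +0.3); to MW-3 = (255, 150, +1.9).
Determinant of the coordinate differences = 45·150 − 255·30 = -900.
∂h/∂x = [(+0.3)·150 − (+1.9)·30] / -900 = +0.01333
∂h/∂y = [45·(+1.9) − 255·(+0.3)] / -900 = -0.010000
|∇h| = √(0.01333² + -0.010000²) = 0.01666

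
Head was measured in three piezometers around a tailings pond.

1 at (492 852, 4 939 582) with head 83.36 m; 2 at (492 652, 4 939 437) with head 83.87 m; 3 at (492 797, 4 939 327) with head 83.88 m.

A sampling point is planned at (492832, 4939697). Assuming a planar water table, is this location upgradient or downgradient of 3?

With h = a·x + b·y + c and 1 as origin, the differences give:
  (-200)·a + (-145)·b = +0.51
  (-55)·a + (-255)·b = +0.52
Eliminate b (×(-255) and ×(-145), subtract): 43025·a = -54.650 → a = ∂h/∂x = -0.001270
Back-substitute: b = ∂h/∂y = -0.001765.
Head at (492832, 4939697) = 83.36 + (-0.001270)·(-20) + (-0.001765)·(115) = 83.18 m.
That is lower than the 83.88 m at 3, so the point is downgradient.

downgradient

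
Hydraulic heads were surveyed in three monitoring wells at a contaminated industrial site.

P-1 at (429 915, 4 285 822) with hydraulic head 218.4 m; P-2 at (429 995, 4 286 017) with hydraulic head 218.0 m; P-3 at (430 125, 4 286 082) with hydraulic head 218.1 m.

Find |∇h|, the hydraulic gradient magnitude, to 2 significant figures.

Taking P-1 as reference: P-2−P-1 = (80, 195, -0.4); P-3−P-1 = (210, 260, -0.3).
Solve a·Δx + b·Δy = Δh: det = 80·260 − 210·195 = -20150.
∂h/∂x = [(-0.4)·260 − (-0.3)·195] / -20150 = +0.002258
∂h/∂y = [80·(-0.3) − 210·(-0.4)] / -20150 = -0.002978
|∇h| = √(0.002258² + -0.002978²) = 0.003737

0.0037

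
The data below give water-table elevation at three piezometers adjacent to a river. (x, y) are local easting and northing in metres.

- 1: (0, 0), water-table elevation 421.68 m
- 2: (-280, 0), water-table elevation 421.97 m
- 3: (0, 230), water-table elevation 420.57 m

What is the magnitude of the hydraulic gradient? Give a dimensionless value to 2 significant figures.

∂h/∂x = (421.97 − 421.68) / (-280 − 0) = -0.001036
∂h/∂y = (420.57 − 421.68) / (230 − 0) = -0.004826
|∇h| = √(-0.001036² + -0.004826²) = 0.004936

0.0049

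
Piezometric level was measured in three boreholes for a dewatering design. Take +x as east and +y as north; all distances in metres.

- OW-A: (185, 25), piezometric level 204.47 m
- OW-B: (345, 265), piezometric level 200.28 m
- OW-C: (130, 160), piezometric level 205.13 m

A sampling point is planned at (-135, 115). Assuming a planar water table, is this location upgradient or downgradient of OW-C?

Three-point gradient (reference OW-A): Δ to OW-B = (160, 240, -4.19), Δ to OW-C = (-55, 135, +0.66).
∂h/∂x = -0.02081, ∂h/∂y = -0.003588 (det = 34800).
Head at (-135, 115) = 204.47 + (-0.02081)·(-320) + (-0.003588)·(90) = 210.81 m.
That is higher than the 205.13 m at OW-C, so the point is upgradient.

upgradient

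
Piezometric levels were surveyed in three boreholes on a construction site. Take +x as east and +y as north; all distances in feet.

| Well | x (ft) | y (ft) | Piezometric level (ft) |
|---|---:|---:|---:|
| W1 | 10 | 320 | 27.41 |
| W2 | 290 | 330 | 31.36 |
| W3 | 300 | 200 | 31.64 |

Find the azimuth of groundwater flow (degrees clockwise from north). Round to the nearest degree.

Three-point gradient (reference W1): Δ to W2 = (280, 10, +3.95), Δ to W3 = (290, -120, +4.23).
∂h/∂x = +0.01415, ∂h/∂y = -0.001066 (det = -36500).
Flow direction (−∇h) has components (-0.01415 E, +0.001066 N).
Azimuth = atan2(E, N) = atan2(-0.01415, +0.001066) = 274.3° ≈ 274°.

274°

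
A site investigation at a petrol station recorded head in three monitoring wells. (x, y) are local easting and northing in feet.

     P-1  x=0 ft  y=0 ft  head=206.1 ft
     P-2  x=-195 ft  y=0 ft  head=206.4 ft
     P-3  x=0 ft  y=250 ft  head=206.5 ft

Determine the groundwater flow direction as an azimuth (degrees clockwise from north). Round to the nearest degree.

136°

∂h/∂x = (206.4 − 206.1) / (-195 − 0) = -0.001538
∂h/∂y = (206.5 − 206.1) / (250 − 0) = +0.001600
Flow direction (−∇h) has components (+0.001538 E, -0.001600 N).
Azimuth = atan2(E, N) = atan2(+0.001538, -0.001600) = 136.1° ≈ 136°.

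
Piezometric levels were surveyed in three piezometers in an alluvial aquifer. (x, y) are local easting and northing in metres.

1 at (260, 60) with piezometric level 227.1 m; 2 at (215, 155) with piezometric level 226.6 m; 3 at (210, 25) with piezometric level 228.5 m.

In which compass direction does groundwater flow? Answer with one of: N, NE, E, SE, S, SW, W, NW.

Differences from 1: to 2 (Δx, Δy, Δh) = (-45, 95, -0.5); to 3 = (-50, -35, +1.4).
Determinant of the coordinate differences = (-45)·(-35) − (-50)·95 = 6325.
∂h/∂x = [(-0.5)·(-35) − (+1.4)·95] / 6325 = -0.01826
∂h/∂y = [(-45)·(+1.4) − (-50)·(-0.5)] / 6325 = -0.01391
Flow = −∇h = (+0.01826 east, +0.01391 north), which points northeast.

NE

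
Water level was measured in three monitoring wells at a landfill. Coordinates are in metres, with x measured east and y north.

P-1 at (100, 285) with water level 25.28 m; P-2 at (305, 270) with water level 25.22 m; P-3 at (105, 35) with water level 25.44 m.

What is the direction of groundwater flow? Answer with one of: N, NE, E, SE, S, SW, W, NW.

NE

With h = a·x + b·y + c and P-1 as origin, the differences give:
  205·a + (-15)·b = -0.06
  5·a + (-250)·b = +0.16
Eliminate b (×(-250) and ×(-15), subtract): -51175·a = 17.400 → a = ∂h/∂x = -0.0003400
Back-substitute: b = ∂h/∂y = -0.0006468.
Flow = −∇h = (+0.0003400 east, +0.0006468 north), which points northeast.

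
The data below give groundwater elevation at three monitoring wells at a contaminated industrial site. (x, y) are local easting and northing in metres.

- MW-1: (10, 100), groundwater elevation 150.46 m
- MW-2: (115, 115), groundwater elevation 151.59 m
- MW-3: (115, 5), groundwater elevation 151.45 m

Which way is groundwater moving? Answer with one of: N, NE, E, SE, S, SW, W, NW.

W

Taking MW-1 as reference: MW-2−MW-1 = (105, 15, +1.13); MW-3−MW-1 = (105, -95, +0.99).
Determinant of the coordinate differences = 105·(-95) − 105·15 = -11550.
∂h/∂x = [(+1.13)·(-95) − (+0.99)·15] / -11550 = +0.01058
∂h/∂y = [105·(+0.99) − 105·(+1.13)] / -11550 = +0.001273
Flow = −∇h = (-0.01058 east, -0.001273 north), which points west.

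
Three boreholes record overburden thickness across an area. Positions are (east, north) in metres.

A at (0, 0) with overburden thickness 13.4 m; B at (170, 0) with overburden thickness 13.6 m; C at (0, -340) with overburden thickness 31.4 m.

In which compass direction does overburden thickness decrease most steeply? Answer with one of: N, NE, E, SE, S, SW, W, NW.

∂d/∂x = (13.6 − 13.4) / (170 − 0) = +0.001176
∂d/∂y = (31.4 − 13.4) / (-340 − 0) = -0.05294
Steepest decrease is along −∇f = (-0.001176 E, +0.05294 N) → north.

N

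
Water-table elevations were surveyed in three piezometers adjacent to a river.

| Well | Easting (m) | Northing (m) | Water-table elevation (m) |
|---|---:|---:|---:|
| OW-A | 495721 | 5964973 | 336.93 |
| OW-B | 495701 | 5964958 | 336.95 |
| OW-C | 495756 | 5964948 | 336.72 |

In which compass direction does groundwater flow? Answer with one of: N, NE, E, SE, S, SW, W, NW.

Three-point gradient (reference OW-A): Δ to OW-B = (-20, -15, +0.02), Δ to OW-C = (35, -25, -0.21).
∂h/∂x = -0.003561, ∂h/∂y = +0.003415 (det = 1025).
Flow = −∇h = (+0.003561 east, -0.003415 north), which points southeast.

SE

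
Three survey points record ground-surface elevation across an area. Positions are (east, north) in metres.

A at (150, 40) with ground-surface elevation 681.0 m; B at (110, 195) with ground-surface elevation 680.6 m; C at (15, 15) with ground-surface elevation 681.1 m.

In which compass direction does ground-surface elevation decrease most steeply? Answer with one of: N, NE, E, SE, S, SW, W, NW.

With z = a·x + b·y + c and A as origin, the differences give:
  (-40)·a + 155·b = -0.4
  (-135)·a + (-25)·b = +0.1
Eliminate b (×(-25) and ×155, subtract): 21925·a = -5.50 → a = ∂z/∂x = -0.0002509
Back-substitute: b = ∂z/∂y = -0.002645.
Steepest decrease is along −∇f = (+0.0002509 E, +0.002645 N) → north.

N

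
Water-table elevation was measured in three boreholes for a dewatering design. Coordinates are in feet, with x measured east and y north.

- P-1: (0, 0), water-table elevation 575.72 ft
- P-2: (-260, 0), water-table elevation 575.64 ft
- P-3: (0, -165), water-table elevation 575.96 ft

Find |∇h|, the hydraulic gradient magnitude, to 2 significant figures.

∂h/∂x = (575.64 − 575.72) / (-260 − 0) = +0.0003077
∂h/∂y = (575.96 − 575.72) / (-165 − 0) = -0.001455
|∇h| = √(0.0003077² + -0.001455²) = 0.001487

0.0015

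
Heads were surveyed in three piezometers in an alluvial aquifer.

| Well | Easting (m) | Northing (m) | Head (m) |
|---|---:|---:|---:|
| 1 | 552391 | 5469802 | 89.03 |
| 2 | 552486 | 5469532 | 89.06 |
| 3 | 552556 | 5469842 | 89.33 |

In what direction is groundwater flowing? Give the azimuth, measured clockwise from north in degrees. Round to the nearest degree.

254°

Taking 1 as reference: 2−1 = (95, -270, +0.03); 3−1 = (165, 40, +0.30).
Solve a·Δx + b·Δy = Δh: det = 95·40 − 165·(-270) = 48350.
∂h/∂x = [(+0.03)·40 − (+0.30)·(-270)] / 48350 = +0.001700
∂h/∂y = [95·(+0.30) − 165·(+0.03)] / 48350 = +0.0004871
Flow direction (−∇h) has components (-0.001700 E, -0.0004871 N).
Azimuth = atan2(E, N) = atan2(-0.001700, -0.0004871) = 254.0° ≈ 254°.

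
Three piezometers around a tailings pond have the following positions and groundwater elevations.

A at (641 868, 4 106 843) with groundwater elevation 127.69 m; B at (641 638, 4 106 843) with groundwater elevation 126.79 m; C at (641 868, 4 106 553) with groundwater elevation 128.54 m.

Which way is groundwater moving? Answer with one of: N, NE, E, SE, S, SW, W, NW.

NW

∂h/∂x = (126.79 − 127.69) / (641638 − 641868) = +0.003913
∂h/∂y = (128.54 − 127.69) / (4106553 − 4106843) = -0.002931
Flow = −∇h = (-0.003913 east, +0.002931 north), which points northwest.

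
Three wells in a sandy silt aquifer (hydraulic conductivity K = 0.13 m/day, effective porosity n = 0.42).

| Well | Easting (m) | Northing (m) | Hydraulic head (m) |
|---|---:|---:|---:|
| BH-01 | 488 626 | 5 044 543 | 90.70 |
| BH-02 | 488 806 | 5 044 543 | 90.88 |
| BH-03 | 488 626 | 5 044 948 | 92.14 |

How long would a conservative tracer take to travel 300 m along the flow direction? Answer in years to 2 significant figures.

720 years

∂h/∂x = (90.88 − 90.70) / (488806 − 488626) = +0.0010000
∂h/∂y = (92.14 − 90.70) / (5044948 − 5044543) = +0.003556
|∇h| = √(0.0010000² + 0.003556²) = 0.003694
Seepage velocity v = K·i/n = 0.13 × 0.003694 / 0.42 = 0.001143 m/day.
t = 300 / 0.001143 = 2.625e+05 days = 719 years.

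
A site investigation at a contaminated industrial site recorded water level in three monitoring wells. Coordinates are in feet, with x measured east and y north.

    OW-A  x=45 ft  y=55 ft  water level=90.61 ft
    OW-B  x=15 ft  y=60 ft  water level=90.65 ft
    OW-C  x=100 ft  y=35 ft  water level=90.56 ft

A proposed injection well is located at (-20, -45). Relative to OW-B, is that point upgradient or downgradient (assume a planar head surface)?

With h = a·x + b·y + c and OW-A as origin, the differences give:
  (-30)·a + 5·b = +0.04
  55·a + (-20)·b = -0.05
Eliminate b (×(-20) and ×5, subtract): 325·a = -0.550 → a = ∂h/∂x = -0.001692
Back-substitute: b = ∂h/∂y = -0.002154.
Head at (-20, -45) = 90.61 + (-0.001692)·(-65) + (-0.002154)·(-100) = 90.94 ft.
That is higher than the 90.65 ft at OW-B, so the point is upgradient.

upgradient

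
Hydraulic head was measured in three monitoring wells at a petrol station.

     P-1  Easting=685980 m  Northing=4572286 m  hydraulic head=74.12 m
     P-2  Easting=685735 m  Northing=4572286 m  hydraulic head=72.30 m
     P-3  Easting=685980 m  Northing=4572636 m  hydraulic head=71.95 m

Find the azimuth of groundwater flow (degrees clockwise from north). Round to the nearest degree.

∂h/∂x = (72.30 − 74.12) / (685735 − 685980) = +0.007429
∂h/∂y = (71.95 − 74.12) / (4572636 − 4572286) = -0.006200
Flow direction (−∇h) has components (-0.007429 E, +0.006200 N).
Azimuth = atan2(E, N) = atan2(-0.007429, +0.006200) = 309.8° ≈ 310°.

310°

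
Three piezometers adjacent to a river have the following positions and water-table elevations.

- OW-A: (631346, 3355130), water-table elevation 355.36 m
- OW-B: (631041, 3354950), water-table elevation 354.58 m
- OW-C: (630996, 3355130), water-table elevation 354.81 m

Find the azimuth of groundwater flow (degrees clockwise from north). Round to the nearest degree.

223°

Differences from OW-A: to OW-B (Δx, Δy, Δh) = (-305, -180, -0.78); to OW-C = (-350, 0, -0.55).
Solve a·Δx + b·Δy = Δh: det = (-305)·0 − (-350)·(-180) = -63000.
∂h/∂x = [(-0.78)·0 − (-0.55)·(-180)] / -63000 = +0.001571
∂h/∂y = [(-305)·(-0.55) − (-350)·(-0.78)] / -63000 = +0.001671
Flow direction (−∇h) has components (-0.001571 E, -0.001671 N).
Azimuth = atan2(E, N) = atan2(-0.001571, -0.001671) = 223.2° ≈ 223°.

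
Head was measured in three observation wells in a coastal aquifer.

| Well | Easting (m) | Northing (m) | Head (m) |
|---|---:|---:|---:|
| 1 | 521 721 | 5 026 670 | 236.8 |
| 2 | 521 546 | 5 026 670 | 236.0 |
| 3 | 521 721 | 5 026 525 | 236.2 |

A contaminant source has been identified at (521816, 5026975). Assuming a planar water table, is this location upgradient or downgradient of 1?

∂h/∂x = (236.0 − 236.8) / (521546 − 521721) = +0.004571
∂h/∂y = (236.2 − 236.8) / (5026525 − 5026670) = +0.004138
Head at (521816, 5026975) = 236.8 + (+0.004571)·(95) + (+0.004138)·(305) = 238.50 m.
That is higher than the 236.8 m at 1, so the point is upgradient.

upgradient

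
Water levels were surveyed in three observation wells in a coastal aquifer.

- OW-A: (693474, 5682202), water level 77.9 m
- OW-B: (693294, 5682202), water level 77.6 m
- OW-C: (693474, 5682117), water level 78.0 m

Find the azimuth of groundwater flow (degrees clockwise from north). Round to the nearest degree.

305°

∂h/∂x = (77.6 − 77.9) / (693294 − 693474) = +0.001667
∂h/∂y = (78.0 − 77.9) / (5682117 − 5682202) = -0.001176
Flow direction (−∇h) has components (-0.001667 E, +0.001176 N).
Azimuth = atan2(E, N) = atan2(-0.001667, +0.001176) = 305.2° ≈ 305°.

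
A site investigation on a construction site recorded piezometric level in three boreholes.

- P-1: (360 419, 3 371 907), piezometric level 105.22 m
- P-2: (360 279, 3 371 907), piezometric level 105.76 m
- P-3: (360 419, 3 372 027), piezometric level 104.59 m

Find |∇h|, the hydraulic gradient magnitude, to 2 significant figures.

∂h/∂x = (105.76 − 105.22) / (360279 − 360419) = -0.003857
∂h/∂y = (104.59 − 105.22) / (3372027 − 3371907) = -0.005250
|∇h| = √(-0.003857² + -0.005250²) = 0.006515

0.0065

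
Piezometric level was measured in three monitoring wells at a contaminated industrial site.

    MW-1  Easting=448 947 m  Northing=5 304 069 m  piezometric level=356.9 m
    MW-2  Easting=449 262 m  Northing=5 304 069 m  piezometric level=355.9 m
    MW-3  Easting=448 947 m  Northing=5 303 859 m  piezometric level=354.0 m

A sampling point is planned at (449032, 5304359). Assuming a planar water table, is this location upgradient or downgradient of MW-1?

∂h/∂x = (355.9 − 356.9) / (449262 − 448947) = -0.003175
∂h/∂y = (354.0 − 356.9) / (5303859 − 5304069) = +0.01381
Head at (449032, 5304359) = 356.9 + (-0.003175)·(85) + (+0.01381)·(290) = 360.63 m.
That is higher than the 356.9 m at MW-1, so the point is upgradient.

upgradient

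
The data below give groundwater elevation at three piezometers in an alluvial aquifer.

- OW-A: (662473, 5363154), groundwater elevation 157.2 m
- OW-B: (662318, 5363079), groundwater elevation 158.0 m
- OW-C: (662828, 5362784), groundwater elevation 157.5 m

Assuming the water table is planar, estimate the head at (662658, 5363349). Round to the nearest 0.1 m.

155.8 m

With h = a·x + b·y + c and OW-A as origin, the differences give:
  (-155)·a + (-75)·b = +0.8
  355·a + (-370)·b = +0.3
Eliminate b (×(-370) and ×(-75), subtract): 83975·a = -273.50 → a = ∂h/∂x = -0.003257
Back-substitute: b = ∂h/∂y = -0.003936.
h(662658, 5363349) = 157.2 + (-0.003257)·(185) + (-0.003936)·(195) = 157.2 -0.603 -0.767 = 155.830 m.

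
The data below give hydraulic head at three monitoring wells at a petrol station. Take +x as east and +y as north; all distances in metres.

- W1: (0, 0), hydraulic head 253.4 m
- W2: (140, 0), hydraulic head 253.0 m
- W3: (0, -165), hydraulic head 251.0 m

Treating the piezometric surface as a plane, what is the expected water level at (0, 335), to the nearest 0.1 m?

∂h/∂x = (253.0 − 253.4) / (140 − 0) = -0.002857
∂h/∂y = (251.0 − 253.4) / (-165 − 0) = +0.01455
h(0, 335) = 253.4 + (-0.002857)·(0) + (+0.01455)·(335) = 253.4 -0.000 +4.873 = 258.273 m.

258.3 m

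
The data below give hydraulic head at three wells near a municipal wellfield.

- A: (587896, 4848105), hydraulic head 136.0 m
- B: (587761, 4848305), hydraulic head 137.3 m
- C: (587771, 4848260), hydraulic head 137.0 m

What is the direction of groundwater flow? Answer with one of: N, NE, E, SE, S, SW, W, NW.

S

Taking A as reference: B−A = (-135, 200, +1.3); C−A = (-125, 155, +1.0).
Determinant of the coordinate differences = (-135)·155 − (-125)·200 = 4075.
∂h/∂x = [(+1.3)·155 − (+1.0)·200] / 4075 = +0.0003681
∂h/∂y = [(-135)·(+1.0) − (-125)·(+1.3)] / 4075 = +0.006748
Flow = −∇h = (-0.0003681 east, -0.006748 north), which points south.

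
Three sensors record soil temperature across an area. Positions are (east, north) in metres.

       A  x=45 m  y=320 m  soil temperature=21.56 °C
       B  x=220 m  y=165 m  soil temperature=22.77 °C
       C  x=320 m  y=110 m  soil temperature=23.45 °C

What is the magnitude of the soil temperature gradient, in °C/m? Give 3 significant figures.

With T = a·x + b·y + c and A as origin, the differences give:
  175·a + (-155)·b = +1.21
  275·a + (-210)·b = +1.89
Eliminate b (×(-210) and ×(-155), subtract): 5875·a = 38.850 → a = ∂T/∂x = +0.006613
Back-substitute: b = ∂T/∂y = -0.0003404.
|∇f| = √(0.006613² + -0.0003404²) = 0.006622 °C/m

0.00662 °C/m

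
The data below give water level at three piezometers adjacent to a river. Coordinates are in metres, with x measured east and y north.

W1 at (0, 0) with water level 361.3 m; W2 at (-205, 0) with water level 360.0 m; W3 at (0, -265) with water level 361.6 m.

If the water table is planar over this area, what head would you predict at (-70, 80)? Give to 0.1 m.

360.8 m

∂h/∂x = (360.0 − 361.3) / (-205 − 0) = +0.006341
∂h/∂y = (361.6 − 361.3) / (-265 − 0) = -0.001132
h(-70, 80) = 361.3 + (+0.006341)·(-70) + (-0.001132)·(80) = 361.3 -0.444 -0.091 = 360.766 m.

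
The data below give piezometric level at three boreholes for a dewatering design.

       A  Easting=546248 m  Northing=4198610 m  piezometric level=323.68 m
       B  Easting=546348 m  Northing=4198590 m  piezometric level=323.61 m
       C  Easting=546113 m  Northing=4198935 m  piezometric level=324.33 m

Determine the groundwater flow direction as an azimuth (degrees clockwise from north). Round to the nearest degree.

170°

Taking A as reference: B−A = (100, -20, -0.07); C−A = (-135, 325, +0.65).
Solve a·Δx + b·Δy = Δh: det = 100·325 − (-135)·(-20) = 29800.
∂h/∂x = [(-0.07)·325 − (+0.65)·(-20)] / 29800 = -0.0003272
∂h/∂y = [100·(+0.65) − (-135)·(-0.07)] / 29800 = +0.001864
Flow direction (−∇h) has components (+0.0003272 E, -0.001864 N).
Azimuth = atan2(E, N) = atan2(+0.0003272, -0.001864) = 170.0° ≈ 170°.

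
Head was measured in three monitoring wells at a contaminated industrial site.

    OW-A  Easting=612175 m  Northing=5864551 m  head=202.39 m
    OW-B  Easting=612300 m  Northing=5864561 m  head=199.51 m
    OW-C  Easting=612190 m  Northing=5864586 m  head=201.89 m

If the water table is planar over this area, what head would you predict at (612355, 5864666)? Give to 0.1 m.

Taking OW-A as reference: OW-B−OW-A = (125, 10, -2.88); OW-C−OW-A = (15, 35, -0.50).
Determinant of the coordinate differences = 125·35 − 15·10 = 4225.
∂h/∂x = [(-2.88)·35 − (-0.50)·10] / 4225 = -0.02267
∂h/∂y = [125·(-0.50) − 15·(-2.88)] / 4225 = -0.004568
h(612355, 5864666) = 202.39 + (-0.02267)·(180) + (-0.004568)·(115) = 202.39 -4.081 -0.525 = 197.783 m.

197.8 m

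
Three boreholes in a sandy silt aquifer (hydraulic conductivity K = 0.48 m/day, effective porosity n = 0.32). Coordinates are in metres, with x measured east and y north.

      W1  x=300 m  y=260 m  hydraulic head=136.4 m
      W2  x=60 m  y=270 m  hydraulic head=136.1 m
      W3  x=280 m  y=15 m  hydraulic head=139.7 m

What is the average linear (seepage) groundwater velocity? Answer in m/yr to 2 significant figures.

Three-point gradient (reference W1): Δ to W2 = (-240, 10, -0.3), Δ to W3 = (-20, -245, +3.3).
∂h/∂x = +0.0006864, ∂h/∂y = -0.01353 (det = 59000).
|∇h| = √(0.0006864² + -0.01353²) = 0.01355
Seepage velocity v = K·i/n = 0.48 × 0.01355 / 0.32 = 0.02032 m/day = 7.422 m/yr.

7.4 m/yr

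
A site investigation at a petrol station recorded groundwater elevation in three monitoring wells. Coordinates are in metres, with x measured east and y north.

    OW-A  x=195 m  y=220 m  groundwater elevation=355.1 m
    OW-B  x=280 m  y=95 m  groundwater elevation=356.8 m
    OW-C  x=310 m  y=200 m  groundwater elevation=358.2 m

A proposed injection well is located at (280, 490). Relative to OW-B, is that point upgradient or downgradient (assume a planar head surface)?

upgradient

Taking OW-A as reference: OW-B−OW-A = (85, -125, +1.7); OW-C−OW-A = (115, -20, +3.1).
Solve a·Δx + b·Δy = Δh: det = 85·(-20) − 115·(-125) = 12675.
∂h/∂x = [(+1.7)·(-20) − (+3.1)·(-125)] / 12675 = +0.02789
∂h/∂y = [85·(+3.1) − 115·(+1.7)] / 12675 = +0.005365
Head at (280, 490) = 355.1 + (+0.02789)·(85) + (+0.005365)·(270) = 358.92 m.
That is higher than the 356.8 m at OW-B, so the point is upgradient.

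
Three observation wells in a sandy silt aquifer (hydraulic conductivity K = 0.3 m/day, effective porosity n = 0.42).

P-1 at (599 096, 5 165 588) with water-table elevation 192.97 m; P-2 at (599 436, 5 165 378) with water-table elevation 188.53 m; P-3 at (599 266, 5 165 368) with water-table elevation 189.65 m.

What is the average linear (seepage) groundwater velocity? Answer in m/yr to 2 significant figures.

Taking P-1 as reference: P-2−P-1 = (340, -210, -4.44); P-3−P-1 = (170, -220, -3.32).
Solve a·Δx + b·Δy = Δh: det = 340·(-220) − 170·(-210) = -39100.
∂h/∂x = [(-4.44)·(-220) − (-3.32)·(-210)] / -39100 = -0.007151
∂h/∂y = [340·(-3.32) − 170·(-4.44)] / -39100 = +0.009565
|∇h| = √(-0.007151² + 0.009565²) = 0.01194
Seepage velocity v = K·i/n = 0.3 × 0.01194 / 0.42 = 0.008529 m/day = 3.115 m/yr.

3.1 m/yr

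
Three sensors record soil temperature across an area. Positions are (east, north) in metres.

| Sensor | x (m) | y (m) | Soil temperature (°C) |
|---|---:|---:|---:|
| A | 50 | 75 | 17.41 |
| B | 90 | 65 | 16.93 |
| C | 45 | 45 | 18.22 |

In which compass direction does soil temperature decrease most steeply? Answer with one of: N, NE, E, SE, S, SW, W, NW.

With T = a·x + b·y + c and A as origin, the differences give:
  40·a + (-10)·b = -0.48
  (-5)·a + (-30)·b = +0.81
Eliminate b (×(-30) and ×(-10), subtract): -1250·a = 22.500 → a = ∂T/∂x = -0.01800
Back-substitute: b = ∂T/∂y = -0.02400.
Steepest decrease is along −∇f = (+0.01800 E, +0.02400 N) → northeast.

NE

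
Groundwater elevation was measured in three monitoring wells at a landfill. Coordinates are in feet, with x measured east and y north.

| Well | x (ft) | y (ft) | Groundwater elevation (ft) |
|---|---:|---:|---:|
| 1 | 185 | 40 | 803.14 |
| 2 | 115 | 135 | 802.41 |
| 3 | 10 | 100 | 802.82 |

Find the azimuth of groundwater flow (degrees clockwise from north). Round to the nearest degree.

007°

Three-point gradient (reference 1): Δ to 2 = (-70, 95, -0.73), Δ to 3 = (-175, 60, -0.32).
∂h/∂x = -0.001078, ∂h/∂y = -0.008479 (det = 12425).
Flow direction (−∇h) has components (+0.001078 E, +0.008479 N).
Azimuth = atan2(E, N) = atan2(+0.001078, +0.008479) = 7.2° ≈ 007°.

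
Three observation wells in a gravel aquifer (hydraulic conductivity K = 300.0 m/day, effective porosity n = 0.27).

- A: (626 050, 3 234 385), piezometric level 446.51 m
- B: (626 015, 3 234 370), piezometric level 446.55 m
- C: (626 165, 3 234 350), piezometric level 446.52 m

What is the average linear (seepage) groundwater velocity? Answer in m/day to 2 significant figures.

1.9 m/day

With h = a·x + b·y + c and A as origin, the differences give:
  (-35)·a + (-15)·b = +0.04
  115·a + (-35)·b = +0.01
Eliminate b (×(-35) and ×(-15), subtract): 2950·a = -1.250 → a = ∂h/∂x = -0.0004237
Back-substitute: b = ∂h/∂y = -0.001678.
|∇h| = √(-0.0004237² + -0.001678²) = 0.001731
Seepage velocity v = K·i/n = 300.0 × 0.001731 / 0.27 = 1.923 m/day.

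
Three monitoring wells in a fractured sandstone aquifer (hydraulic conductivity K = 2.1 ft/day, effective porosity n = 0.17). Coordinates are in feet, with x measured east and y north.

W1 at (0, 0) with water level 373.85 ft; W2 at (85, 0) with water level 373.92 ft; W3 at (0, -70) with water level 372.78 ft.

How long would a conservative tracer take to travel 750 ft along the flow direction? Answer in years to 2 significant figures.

∂h/∂x = (373.92 − 373.85) / (85 − 0) = +0.0008235
∂h/∂y = (372.78 − 373.85) / (-70 − 0) = +0.01529
|∇h| = √(0.0008235² + 0.01529²) = 0.01531
Seepage velocity v = K·i/n = 2.1 × 0.01531 / 0.17 = 0.1891 ft/day.
t = 750 / 0.1891 = 3966 days = 10.9 years.

11 years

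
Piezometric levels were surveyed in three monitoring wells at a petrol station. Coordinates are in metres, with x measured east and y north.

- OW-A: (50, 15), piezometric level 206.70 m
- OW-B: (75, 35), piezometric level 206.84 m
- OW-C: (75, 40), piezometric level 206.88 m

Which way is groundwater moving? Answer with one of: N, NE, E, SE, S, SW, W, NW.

Differences from OW-A: to OW-B (Δx, Δy, Δh) = (25, 20, +0.14); to OW-C = (25, 25, +0.18).
Determinant of the coordinate differences = 25·25 − 25·20 = 125.
∂h/∂x = [(+0.14)·25 − (+0.18)·20] / 125 = -0.0008000
∂h/∂y = [25·(+0.18) − 25·(+0.14)] / 125 = +0.008000
Flow = −∇h = (+0.0008000 east, -0.008000 north), which points south.

S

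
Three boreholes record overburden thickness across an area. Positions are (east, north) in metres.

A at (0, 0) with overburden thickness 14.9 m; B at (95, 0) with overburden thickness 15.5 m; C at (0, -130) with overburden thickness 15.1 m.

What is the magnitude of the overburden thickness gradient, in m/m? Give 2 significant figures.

∂d/∂x = (15.5 − 14.9) / (95 − 0) = +0.006316
∂d/∂y = (15.1 − 14.9) / (-130 − 0) = -0.001538
|∇f| = √(0.006316² + -0.001538²) = 0.006501 m/m

0.0065 m/m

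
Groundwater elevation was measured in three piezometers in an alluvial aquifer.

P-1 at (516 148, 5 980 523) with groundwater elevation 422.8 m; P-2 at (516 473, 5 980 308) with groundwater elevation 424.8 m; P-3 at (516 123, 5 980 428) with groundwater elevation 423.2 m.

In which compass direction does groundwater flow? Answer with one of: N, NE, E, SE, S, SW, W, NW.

NW

Differences from P-1: to P-2 (Δx, Δy, Δh) = (325, -215, +2.0); to P-3 = (-25, -95, +0.4).
Solve a·Δx + b·Δy = Δh: det = 325·(-95) − (-25)·(-215) = -36250.
∂h/∂x = [(+2.0)·(-95) − (+0.4)·(-215)] / -36250 = +0.002869
∂h/∂y = [325·(+0.4) − (-25)·(+2.0)] / -36250 = -0.004966
Flow = −∇h = (-0.002869 east, +0.004966 north), which points northwest.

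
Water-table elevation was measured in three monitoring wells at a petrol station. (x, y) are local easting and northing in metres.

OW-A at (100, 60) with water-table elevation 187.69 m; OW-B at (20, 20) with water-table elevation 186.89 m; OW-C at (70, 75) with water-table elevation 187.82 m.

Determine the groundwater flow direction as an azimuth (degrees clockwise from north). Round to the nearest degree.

Three-point gradient (reference OW-A): Δ to OW-B = (-80, -40, -0.80), Δ to OW-C = (-30, 15, +0.13).
∂h/∂x = +0.002833, ∂h/∂y = +0.01433 (det = -2400).
Flow direction (−∇h) has components (-0.002833 E, -0.01433 N).
Azimuth = atan2(E, N) = atan2(-0.002833, -0.01433) = 191.2° ≈ 191°.

191°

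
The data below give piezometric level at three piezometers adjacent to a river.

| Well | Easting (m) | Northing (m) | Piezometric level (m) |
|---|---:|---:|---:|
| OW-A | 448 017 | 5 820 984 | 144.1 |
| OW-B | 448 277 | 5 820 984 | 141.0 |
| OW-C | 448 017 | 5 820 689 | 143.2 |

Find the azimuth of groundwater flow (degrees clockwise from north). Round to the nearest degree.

104°

∂h/∂x = (141.0 − 144.1) / (448277 − 448017) = -0.01192
∂h/∂y = (143.2 − 144.1) / (5820689 − 5820984) = +0.003051
Flow direction (−∇h) has components (+0.01192 E, -0.003051 N).
Azimuth = atan2(E, N) = atan2(+0.01192, -0.003051) = 104.4° ≈ 104°.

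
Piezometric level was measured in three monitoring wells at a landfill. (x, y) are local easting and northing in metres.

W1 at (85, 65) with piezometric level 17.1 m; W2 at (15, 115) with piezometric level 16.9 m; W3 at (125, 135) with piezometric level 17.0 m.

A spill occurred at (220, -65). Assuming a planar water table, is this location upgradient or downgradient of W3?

Differences from W1: to W2 (Δx, Δy, Δh) = (-70, 50, -0.2); to W3 = (40, 70, -0.1).
Solve a·Δx + b·Δy = Δh: det = (-70)·70 − 40·50 = -6900.
∂h/∂x = [(-0.2)·70 − (-0.1)·50] / -6900 = +0.001304
∂h/∂y = [(-70)·(-0.1) − 40·(-0.2)] / -6900 = -0.002174
Head at (220, -65) = 17.1 + (+0.001304)·(135) + (-0.002174)·(-130) = 17.56 m.
That is higher than the 17.0 m at W3, so the point is upgradient.

upgradient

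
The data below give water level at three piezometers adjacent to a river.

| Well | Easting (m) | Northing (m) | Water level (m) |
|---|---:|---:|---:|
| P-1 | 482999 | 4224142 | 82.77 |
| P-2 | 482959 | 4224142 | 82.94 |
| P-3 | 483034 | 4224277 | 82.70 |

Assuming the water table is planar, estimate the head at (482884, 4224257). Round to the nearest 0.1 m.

Taking P-1 as reference: P-2−P-1 = (-40, 0, +0.17); P-3−P-1 = (35, 135, -0.07).
Solve a·Δx + b·Δy = Δh: det = (-40)·135 − 35·0 = -5400.
∂h/∂x = [(+0.17)·135 − (-0.07)·0] / -5400 = -0.004250
∂h/∂y = [(-40)·(-0.07) − 35·(+0.17)] / -5400 = +0.0005833
h(482884, 4224257) = 82.77 + (-0.004250)·(-115) + (+0.0005833)·(115) = 82.77 +0.489 +0.067 = 83.326 m.

83.3 m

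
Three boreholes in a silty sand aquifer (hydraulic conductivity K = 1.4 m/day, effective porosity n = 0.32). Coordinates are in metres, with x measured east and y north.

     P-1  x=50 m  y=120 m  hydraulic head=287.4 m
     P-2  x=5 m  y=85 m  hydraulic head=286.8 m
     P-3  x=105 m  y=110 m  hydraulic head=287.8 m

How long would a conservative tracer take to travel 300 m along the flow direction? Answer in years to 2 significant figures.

18 years

Taking P-1 as reference: P-2−P-1 = (-45, -35, -0.6); P-3−P-1 = (55, -10, +0.4).
Solve a·Δx + b·Δy = Δh: det = (-45)·(-10) − 55·(-35) = 2375.
∂h/∂x = [(-0.6)·(-10) − (+0.4)·(-35)] / 2375 = +0.008421
∂h/∂y = [(-45)·(+0.4) − 55·(-0.6)] / 2375 = +0.006316
|∇h| = √(0.008421² + 0.006316²) = 0.01053
Seepage velocity v = K·i/n = 1.4 × 0.01053 / 0.32 = 0.04607 m/day.
t = 300 / 0.04607 = 6512 days = 17.8 years.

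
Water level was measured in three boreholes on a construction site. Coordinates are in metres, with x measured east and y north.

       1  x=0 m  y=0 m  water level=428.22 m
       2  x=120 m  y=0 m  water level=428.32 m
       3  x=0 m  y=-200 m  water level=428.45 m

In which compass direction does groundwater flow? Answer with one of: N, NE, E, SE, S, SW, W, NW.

∂h/∂x = (428.32 − 428.22) / (120 − 0) = +0.0008333
∂h/∂y = (428.45 − 428.22) / (-200 − 0) = -0.001150
Flow = −∇h = (-0.0008333 east, +0.001150 north), which points northwest.

NW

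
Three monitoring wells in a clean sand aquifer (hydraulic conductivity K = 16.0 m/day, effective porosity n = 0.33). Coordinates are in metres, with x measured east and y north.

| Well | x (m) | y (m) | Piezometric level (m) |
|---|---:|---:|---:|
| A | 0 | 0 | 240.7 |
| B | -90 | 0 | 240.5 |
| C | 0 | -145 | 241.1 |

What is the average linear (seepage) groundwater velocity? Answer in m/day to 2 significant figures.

0.17 m/day

∂h/∂x = (240.5 − 240.7) / (-90 − 0) = +0.002222
∂h/∂y = (241.1 − 240.7) / (-145 − 0) = -0.002759
|∇h| = √(0.002222² + -0.002759²) = 0.003543
Seepage velocity v = K·i/n = 16.0 × 0.003543 / 0.33 = 0.1718 m/day.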